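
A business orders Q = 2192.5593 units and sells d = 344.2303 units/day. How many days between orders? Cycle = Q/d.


Cycle = 2192.5593 / 344.2303 = 6.3695

6.3695 days


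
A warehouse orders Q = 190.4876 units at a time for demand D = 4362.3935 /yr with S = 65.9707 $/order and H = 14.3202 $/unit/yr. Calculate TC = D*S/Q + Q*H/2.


Ordering cost = D*S/Q = 1510.8078
Holding cost = Q*H/2 = 1363.9103
TC = 1510.8078 + 1363.9103 = 2874.7181

2874.7181 $/yr


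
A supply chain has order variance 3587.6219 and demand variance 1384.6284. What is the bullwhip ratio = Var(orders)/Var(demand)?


BW = 3587.6219 / 1384.6284 = 2.5910

2.5910


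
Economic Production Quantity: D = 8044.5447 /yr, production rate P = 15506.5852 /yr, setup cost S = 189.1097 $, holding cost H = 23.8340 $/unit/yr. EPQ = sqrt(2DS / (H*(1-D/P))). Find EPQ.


1 - D/P = 1 - 0.5188 = 0.4812
H*(1-D/P) = 11.4693
2DS = 3042602.8697
EPQ = sqrt(265281.4627) = 515.0548

515.0548 units


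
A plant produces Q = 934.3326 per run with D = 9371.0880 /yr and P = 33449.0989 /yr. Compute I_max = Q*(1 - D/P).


D/P = 0.2802
1 - D/P = 0.7198
I_max = 934.3326 * 0.7198 = 672.5703

672.5703 units


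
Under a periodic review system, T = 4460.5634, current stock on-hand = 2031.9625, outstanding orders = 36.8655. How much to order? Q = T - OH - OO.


Inventory position = OH + OO = 2031.9625 + 36.8655 = 2068.8280
Q = 4460.5634 - 2068.8280 = 2391.7354

2391.7354 units


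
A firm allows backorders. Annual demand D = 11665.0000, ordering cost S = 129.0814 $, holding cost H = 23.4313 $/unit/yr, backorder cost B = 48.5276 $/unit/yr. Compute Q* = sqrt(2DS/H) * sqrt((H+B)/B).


sqrt(2DS/H) = 358.5015
sqrt((H+B)/B) = 1.2177
Q* = 358.5015 * 1.2177 = 436.5549

436.5549 units


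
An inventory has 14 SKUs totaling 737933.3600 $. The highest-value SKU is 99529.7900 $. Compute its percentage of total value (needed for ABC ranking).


Top item = 99529.7900
Total = 737933.3600
Percentage = 99529.7900 / 737933.3600 * 100 = 13.4876

13.4876%


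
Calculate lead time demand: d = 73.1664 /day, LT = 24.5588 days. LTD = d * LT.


LTD = 73.1664 * 24.5588 = 1796.8790

1796.8790 units


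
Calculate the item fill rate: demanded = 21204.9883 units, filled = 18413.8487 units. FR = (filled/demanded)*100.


FR = 18413.8487 / 21204.9883 * 100 = 86.8373

86.8373%


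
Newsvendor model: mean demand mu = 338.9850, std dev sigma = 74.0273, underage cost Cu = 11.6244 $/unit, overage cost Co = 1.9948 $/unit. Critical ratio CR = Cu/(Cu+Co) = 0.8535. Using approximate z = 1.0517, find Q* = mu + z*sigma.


CR = Cu/(Cu+Co) = 11.6244/(11.6244+1.9948) = 0.8535
z = 1.0517
Q* = 338.9850 + 1.0517 * 74.0273 = 416.8395

416.8395 units


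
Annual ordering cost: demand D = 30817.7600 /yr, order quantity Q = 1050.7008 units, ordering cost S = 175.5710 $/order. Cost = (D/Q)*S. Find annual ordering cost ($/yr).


Number of orders = D/Q = 29.3307
Cost = 29.3307 * 175.5710 = 5149.6153

5149.6153 $/yr


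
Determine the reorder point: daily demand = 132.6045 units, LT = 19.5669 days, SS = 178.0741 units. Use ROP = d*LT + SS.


d*LT = 132.6045 * 19.5669 = 2594.6590
ROP = 2594.6590 + 178.0741 = 2772.7331

2772.7331 units


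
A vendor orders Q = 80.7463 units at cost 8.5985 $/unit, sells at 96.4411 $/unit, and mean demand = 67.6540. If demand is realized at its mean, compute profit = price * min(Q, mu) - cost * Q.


Sales at mu = min(80.7463, 67.6540) = 67.6540
Revenue = 96.4411 * 67.6540 = 6524.6262
Total cost = 8.5985 * 80.7463 = 694.2971
Profit = 6524.6262 - 694.2971 = 5830.3291

5830.3291 $


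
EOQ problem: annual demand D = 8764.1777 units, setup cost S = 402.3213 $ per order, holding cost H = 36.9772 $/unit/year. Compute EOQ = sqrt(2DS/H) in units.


2*D*S = 2 * 8764.1777 * 402.3213 = 7052030.7314
2*D*S/H = 190712.9456
EOQ = sqrt(190712.9456) = 436.7069

436.7069 units


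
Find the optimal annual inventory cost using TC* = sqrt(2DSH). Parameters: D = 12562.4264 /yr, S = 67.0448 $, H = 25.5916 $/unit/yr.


2*D*S*H = 43108812.9916
TC* = sqrt(43108812.9916) = 6565.7302

6565.7302 $/yr


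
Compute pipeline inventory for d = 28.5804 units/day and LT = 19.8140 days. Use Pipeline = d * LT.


Pipeline = 28.5804 * 19.8140 = 566.2920

566.2920 units


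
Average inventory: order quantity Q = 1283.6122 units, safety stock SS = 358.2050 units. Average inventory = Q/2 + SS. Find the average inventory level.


Q/2 = 641.8061
Avg = 641.8061 + 358.2050 = 1000.0111

1000.0111 units


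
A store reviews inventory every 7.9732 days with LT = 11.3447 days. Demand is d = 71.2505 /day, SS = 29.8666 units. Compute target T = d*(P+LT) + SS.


P + LT = 19.3179
d*(P+LT) = 71.2505 * 19.3179 = 1376.4100
T = 1376.4100 + 29.8666 = 1406.2766

1406.2766 units


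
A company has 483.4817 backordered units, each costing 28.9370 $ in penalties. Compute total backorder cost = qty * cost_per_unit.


Total = 483.4817 * 28.9370 = 13990.5100

13990.5100 $


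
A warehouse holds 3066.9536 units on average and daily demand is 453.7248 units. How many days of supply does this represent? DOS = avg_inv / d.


DOS = 3066.9536 / 453.7248 = 6.7595

6.7595 days


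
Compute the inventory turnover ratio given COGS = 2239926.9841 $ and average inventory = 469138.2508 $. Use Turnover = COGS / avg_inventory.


Turnover = 2239926.9841 / 469138.2508 = 4.7746

4.7746


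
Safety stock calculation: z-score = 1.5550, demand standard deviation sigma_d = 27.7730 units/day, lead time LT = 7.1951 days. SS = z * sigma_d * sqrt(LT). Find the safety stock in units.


sqrt(LT) = sqrt(7.1951) = 2.6824
SS = 1.5550 * 27.7730 * 2.6824 = 115.8435

115.8435 units


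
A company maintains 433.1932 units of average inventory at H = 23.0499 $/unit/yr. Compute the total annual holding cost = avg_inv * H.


Cost = 433.1932 * 23.0499 = 9985.0599

9985.0599 $/yr


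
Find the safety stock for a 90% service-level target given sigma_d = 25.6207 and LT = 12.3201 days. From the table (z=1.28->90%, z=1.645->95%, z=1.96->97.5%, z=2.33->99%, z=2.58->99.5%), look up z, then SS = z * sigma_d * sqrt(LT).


From the table, SL = 90% corresponds to z = 1.28
sqrt(LT) = sqrt(12.3201) = 3.5100
SS = 1.28 * 25.6207 * 3.5100 = 115.1087

115.1087 units


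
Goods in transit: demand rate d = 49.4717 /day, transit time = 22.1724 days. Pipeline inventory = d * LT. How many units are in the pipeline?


Pipeline = 49.4717 * 22.1724 = 1096.9063

1096.9063 units


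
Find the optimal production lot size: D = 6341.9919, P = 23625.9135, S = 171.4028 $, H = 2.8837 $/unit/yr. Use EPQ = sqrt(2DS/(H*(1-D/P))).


1 - D/P = 1 - 0.2684 = 0.7316
H*(1-D/P) = 2.1096
2DS = 2174070.3385
EPQ = sqrt(1030551.8217) = 1015.1610

1015.1610 units


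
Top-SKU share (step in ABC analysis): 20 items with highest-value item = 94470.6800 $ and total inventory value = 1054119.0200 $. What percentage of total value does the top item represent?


Top item = 94470.6800
Total = 1054119.0200
Percentage = 94470.6800 / 1054119.0200 * 100 = 8.9621

8.9621%


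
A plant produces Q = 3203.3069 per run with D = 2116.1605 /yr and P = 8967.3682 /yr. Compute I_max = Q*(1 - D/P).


D/P = 0.2360
1 - D/P = 0.7640
I_max = 3203.3069 * 0.7640 = 2447.3759

2447.3759 units


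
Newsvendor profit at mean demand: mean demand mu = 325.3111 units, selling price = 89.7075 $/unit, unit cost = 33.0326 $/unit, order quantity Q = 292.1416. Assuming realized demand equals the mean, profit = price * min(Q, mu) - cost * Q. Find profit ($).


Sales at mu = min(292.1416, 325.3111) = 292.1416
Revenue = 89.7075 * 292.1416 = 26207.2926
Total cost = 33.0326 * 292.1416 = 9650.1966
Profit = 26207.2926 - 9650.1966 = 16557.0960

16557.0960 $


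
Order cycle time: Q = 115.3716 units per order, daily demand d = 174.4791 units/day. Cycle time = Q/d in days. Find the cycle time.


Cycle = 115.3716 / 174.4791 = 0.6612

0.6612 days


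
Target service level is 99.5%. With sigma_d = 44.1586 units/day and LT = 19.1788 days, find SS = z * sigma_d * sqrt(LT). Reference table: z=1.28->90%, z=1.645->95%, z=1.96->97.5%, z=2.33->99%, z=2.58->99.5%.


From the table, SL = 99.5% corresponds to z = 2.58
sqrt(LT) = sqrt(19.1788) = 4.3794
SS = 2.58 * 44.1586 * 4.3794 = 498.9370

498.9370 units


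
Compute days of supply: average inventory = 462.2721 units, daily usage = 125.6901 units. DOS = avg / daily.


DOS = 462.2721 / 125.6901 = 3.6779

3.6779 days


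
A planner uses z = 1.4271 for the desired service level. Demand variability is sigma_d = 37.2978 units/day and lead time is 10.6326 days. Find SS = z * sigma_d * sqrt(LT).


sqrt(LT) = sqrt(10.6326) = 3.2608
SS = 1.4271 * 37.2978 * 3.2608 = 173.5631

173.5631 units


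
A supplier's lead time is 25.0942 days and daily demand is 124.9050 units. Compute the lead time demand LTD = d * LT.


LTD = 124.9050 * 25.0942 = 3134.3911

3134.3911 units


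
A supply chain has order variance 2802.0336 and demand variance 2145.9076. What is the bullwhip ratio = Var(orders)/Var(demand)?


BW = 2802.0336 / 2145.9076 = 1.3058

1.3058


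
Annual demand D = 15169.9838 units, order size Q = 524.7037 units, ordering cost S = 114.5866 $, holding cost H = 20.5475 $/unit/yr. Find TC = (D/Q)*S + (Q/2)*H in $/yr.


Ordering cost = D*S/Q = 3312.8733
Holding cost = Q*H/2 = 5390.6746
TC = 3312.8733 + 5390.6746 = 8703.5479

8703.5479 $/yr


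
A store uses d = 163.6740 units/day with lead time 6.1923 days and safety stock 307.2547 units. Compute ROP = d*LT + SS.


d*LT = 163.6740 * 6.1923 = 1013.5185
ROP = 1013.5185 + 307.2547 = 1320.7732

1320.7732 units


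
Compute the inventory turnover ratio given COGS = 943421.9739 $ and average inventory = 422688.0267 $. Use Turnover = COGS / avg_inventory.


Turnover = 943421.9739 / 422688.0267 = 2.2320

2.2320


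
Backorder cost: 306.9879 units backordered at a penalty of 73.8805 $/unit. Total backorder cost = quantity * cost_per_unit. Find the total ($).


Total = 306.9879 * 73.8805 = 22680.4195

22680.4195 $


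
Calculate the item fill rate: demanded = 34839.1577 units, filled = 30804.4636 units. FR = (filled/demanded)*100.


FR = 30804.4636 / 34839.1577 * 100 = 88.4191

88.4191%


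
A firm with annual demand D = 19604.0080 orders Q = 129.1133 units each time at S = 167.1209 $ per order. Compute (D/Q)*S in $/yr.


Number of orders = D/Q = 151.8357
Cost = 151.8357 * 167.1209 = 25374.9185

25374.9185 $/yr


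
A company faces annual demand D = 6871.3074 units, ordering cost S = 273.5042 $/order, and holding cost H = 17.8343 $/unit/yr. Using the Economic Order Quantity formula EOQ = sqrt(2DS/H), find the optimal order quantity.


2*D*S = 2 * 6871.3074 * 273.5042 = 3758662.8668
2*D*S/H = 210754.7180
EOQ = sqrt(210754.7180) = 459.0803

459.0803 units


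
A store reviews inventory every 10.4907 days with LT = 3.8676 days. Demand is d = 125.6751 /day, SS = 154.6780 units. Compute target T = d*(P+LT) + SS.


P + LT = 14.3583
d*(P+LT) = 125.6751 * 14.3583 = 1804.4808
T = 1804.4808 + 154.6780 = 1959.1588

1959.1588 units


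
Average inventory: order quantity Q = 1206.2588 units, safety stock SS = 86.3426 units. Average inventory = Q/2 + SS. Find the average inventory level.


Q/2 = 603.1294
Avg = 603.1294 + 86.3426 = 689.4720

689.4720 units


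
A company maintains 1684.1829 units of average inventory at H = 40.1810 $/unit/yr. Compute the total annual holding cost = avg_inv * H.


Cost = 1684.1829 * 40.1810 = 67672.1531

67672.1531 $/yr


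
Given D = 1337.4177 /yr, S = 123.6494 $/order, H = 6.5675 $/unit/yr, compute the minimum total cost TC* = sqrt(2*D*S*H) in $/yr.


2*D*S*H = 2172146.7210
TC* = sqrt(2172146.7210) = 1473.8205

1473.8205 $/yr


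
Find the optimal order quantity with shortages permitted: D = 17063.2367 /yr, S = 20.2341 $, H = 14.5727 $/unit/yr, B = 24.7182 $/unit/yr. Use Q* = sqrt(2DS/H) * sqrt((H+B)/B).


sqrt(2DS/H) = 217.6796
sqrt((H+B)/B) = 1.2608
Q* = 217.6796 * 1.2608 = 274.4449

274.4449 units


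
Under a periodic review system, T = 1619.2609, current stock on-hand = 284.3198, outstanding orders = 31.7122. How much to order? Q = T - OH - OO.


Inventory position = OH + OO = 284.3198 + 31.7122 = 316.0320
Q = 1619.2609 - 316.0320 = 1303.2289

1303.2289 units


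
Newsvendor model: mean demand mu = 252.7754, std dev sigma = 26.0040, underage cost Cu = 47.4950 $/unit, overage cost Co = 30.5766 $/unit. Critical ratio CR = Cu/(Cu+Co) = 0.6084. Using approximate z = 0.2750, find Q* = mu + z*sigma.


CR = Cu/(Cu+Co) = 47.4950/(47.4950+30.5766) = 0.6084
z = 0.2750
Q* = 252.7754 + 0.2750 * 26.0040 = 259.9265

259.9265 units


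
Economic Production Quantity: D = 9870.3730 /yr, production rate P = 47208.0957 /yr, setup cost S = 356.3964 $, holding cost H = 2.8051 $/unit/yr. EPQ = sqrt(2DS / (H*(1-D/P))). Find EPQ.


1 - D/P = 1 - 0.2091 = 0.7909
H*(1-D/P) = 2.2186
2DS = 7035530.8077
EPQ = sqrt(3171152.8602) = 1780.7731

1780.7731 units


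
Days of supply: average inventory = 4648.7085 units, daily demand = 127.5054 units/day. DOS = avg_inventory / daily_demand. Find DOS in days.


DOS = 4648.7085 / 127.5054 = 36.4589

36.4589 days


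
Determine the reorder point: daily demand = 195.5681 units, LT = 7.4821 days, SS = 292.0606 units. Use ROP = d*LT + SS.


d*LT = 195.5681 * 7.4821 = 1463.2601
ROP = 1463.2601 + 292.0606 = 1755.3207

1755.3207 units


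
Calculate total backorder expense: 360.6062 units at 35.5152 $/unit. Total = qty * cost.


Total = 360.6062 * 35.5152 = 12807.0013

12807.0013 $


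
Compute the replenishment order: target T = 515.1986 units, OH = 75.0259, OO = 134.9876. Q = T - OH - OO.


Inventory position = OH + OO = 75.0259 + 134.9876 = 210.0135
Q = 515.1986 - 210.0135 = 305.1851

305.1851 units


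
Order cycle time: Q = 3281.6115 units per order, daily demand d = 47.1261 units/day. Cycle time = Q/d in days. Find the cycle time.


Cycle = 3281.6115 / 47.1261 = 69.6347

69.6347 days


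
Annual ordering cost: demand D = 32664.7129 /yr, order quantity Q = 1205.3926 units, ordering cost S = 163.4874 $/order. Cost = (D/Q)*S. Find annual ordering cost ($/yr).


Number of orders = D/Q = 27.0988
Cost = 27.0988 * 163.4874 = 4430.3151

4430.3151 $/yr


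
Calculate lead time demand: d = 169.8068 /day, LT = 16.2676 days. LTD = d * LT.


LTD = 169.8068 * 16.2676 = 2762.3491

2762.3491 units


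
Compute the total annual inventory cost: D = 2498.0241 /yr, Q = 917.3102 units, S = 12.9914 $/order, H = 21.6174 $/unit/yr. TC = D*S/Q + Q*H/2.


Ordering cost = D*S/Q = 35.3783
Holding cost = Q*H/2 = 9914.9308
TC = 35.3783 + 9914.9308 = 9950.3090

9950.3090 $/yr


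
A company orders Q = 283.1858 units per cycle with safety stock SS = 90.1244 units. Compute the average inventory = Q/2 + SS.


Q/2 = 141.5929
Avg = 141.5929 + 90.1244 = 231.7173

231.7173 units


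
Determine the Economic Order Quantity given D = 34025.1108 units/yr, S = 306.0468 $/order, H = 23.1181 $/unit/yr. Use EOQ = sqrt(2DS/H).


2*D*S = 2 * 34025.1108 * 306.0468 = 20826552.5600
2*D*S/H = 900876.4803
EOQ = sqrt(900876.4803) = 949.1451

949.1451 units


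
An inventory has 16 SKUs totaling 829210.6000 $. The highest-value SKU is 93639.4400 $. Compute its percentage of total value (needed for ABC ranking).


Top item = 93639.4400
Total = 829210.6000
Percentage = 93639.4400 / 829210.6000 * 100 = 11.2926

11.2926%


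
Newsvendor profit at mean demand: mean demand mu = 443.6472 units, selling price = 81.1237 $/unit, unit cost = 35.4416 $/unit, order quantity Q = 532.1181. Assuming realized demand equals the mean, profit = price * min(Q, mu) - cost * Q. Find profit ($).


Sales at mu = min(532.1181, 443.6472) = 443.6472
Revenue = 81.1237 * 443.6472 = 35990.3024
Total cost = 35.4416 * 532.1181 = 18859.1169
Profit = 35990.3024 - 18859.1169 = 17131.1855

17131.1855 $


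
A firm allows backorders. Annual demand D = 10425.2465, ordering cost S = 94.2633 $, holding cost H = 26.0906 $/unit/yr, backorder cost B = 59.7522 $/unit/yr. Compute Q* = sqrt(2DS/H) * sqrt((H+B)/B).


sqrt(2DS/H) = 274.4653
sqrt((H+B)/B) = 1.1986
Q* = 274.4653 * 1.1986 = 328.9747

328.9747 units


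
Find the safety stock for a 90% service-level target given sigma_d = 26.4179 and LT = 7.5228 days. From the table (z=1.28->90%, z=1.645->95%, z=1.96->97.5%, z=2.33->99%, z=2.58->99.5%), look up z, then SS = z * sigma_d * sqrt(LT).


From the table, SL = 90% corresponds to z = 1.28
sqrt(LT) = sqrt(7.5228) = 2.7428
SS = 1.28 * 26.4179 * 2.7428 = 92.7466

92.7466 units


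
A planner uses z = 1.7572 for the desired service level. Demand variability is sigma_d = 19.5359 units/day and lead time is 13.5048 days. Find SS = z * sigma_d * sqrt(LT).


sqrt(LT) = sqrt(13.5048) = 3.6749
SS = 1.7572 * 19.5359 * 3.6749 = 126.1533

126.1533 units


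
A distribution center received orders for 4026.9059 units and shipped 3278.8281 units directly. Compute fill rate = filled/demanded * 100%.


FR = 3278.8281 / 4026.9059 * 100 = 81.4230

81.4230%


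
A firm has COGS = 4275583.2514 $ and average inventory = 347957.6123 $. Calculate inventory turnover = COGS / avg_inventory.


Turnover = 4275583.2514 / 347957.6123 = 12.2877

12.2877


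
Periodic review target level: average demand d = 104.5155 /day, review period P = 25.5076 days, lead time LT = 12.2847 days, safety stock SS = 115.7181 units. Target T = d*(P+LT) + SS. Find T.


P + LT = 37.7923
d*(P+LT) = 104.5155 * 37.7923 = 3949.8811
T = 3949.8811 + 115.7181 = 4065.5992

4065.5992 units


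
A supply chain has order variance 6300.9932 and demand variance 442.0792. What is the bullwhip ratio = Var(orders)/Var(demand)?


BW = 6300.9932 / 442.0792 = 14.2531

14.2531


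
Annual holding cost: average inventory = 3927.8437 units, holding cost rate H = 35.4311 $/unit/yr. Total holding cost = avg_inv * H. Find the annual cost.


Cost = 3927.8437 * 35.4311 = 139167.8229

139167.8229 $/yr


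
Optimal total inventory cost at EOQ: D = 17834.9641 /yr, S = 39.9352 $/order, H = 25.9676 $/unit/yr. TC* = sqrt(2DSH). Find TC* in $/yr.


2*D*S*H = 36990475.2957
TC* = sqrt(36990475.2957) = 6081.9796

6081.9796 $/yr


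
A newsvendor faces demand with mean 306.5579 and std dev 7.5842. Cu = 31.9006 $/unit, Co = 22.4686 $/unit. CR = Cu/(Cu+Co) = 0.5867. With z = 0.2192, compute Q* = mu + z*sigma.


CR = Cu/(Cu+Co) = 31.9006/(31.9006+22.4686) = 0.5867
z = 0.2192
Q* = 306.5579 + 0.2192 * 7.5842 = 308.2204

308.2204 units


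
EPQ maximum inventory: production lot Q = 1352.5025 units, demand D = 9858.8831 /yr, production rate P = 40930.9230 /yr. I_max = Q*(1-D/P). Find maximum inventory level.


D/P = 0.2409
1 - D/P = 0.7591
I_max = 1352.5025 * 0.7591 = 1026.7301

1026.7301 units


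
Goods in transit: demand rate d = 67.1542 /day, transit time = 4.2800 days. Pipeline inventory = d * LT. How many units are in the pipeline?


Pipeline = 67.1542 * 4.2800 = 287.4200

287.4200 units


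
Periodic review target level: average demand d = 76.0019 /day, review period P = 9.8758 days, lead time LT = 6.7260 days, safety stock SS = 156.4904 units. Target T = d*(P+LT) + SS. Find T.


P + LT = 16.6018
d*(P+LT) = 76.0019 * 16.6018 = 1261.7683
T = 1261.7683 + 156.4904 = 1418.2587

1418.2587 units


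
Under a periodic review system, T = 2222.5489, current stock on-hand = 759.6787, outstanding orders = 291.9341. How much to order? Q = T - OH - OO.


Inventory position = OH + OO = 759.6787 + 291.9341 = 1051.6128
Q = 2222.5489 - 1051.6128 = 1170.9361

1170.9361 units


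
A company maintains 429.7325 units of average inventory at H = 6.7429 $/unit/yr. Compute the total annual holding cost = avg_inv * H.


Cost = 429.7325 * 6.7429 = 2897.6433

2897.6433 $/yr


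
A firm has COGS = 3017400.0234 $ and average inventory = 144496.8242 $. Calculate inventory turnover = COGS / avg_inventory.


Turnover = 3017400.0234 / 144496.8242 = 20.8821

20.8821


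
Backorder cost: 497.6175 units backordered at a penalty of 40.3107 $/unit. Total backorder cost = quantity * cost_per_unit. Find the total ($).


Total = 497.6175 * 40.3107 = 20059.3098

20059.3098 $


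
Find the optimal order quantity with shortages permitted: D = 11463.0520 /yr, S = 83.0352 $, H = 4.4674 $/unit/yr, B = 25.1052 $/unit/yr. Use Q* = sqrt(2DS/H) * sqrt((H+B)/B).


sqrt(2DS/H) = 652.7830
sqrt((H+B)/B) = 1.0853
Q* = 652.7830 * 1.0853 = 708.4868

708.4868 units


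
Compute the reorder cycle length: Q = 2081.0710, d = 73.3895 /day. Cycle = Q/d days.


Cycle = 2081.0710 / 73.3895 = 28.3565

28.3565 days


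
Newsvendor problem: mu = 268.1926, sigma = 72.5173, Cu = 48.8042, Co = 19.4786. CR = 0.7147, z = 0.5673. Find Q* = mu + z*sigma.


CR = Cu/(Cu+Co) = 48.8042/(48.8042+19.4786) = 0.7147
z = 0.5673
Q* = 268.1926 + 0.5673 * 72.5173 = 309.3317

309.3317 units


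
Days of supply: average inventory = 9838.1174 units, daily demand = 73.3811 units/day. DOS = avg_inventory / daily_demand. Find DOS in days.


DOS = 9838.1174 / 73.3811 = 134.0688

134.0688 days


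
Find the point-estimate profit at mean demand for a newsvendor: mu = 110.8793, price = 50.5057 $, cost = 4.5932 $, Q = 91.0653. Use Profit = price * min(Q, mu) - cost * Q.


Sales at mu = min(91.0653, 110.8793) = 91.0653
Revenue = 50.5057 * 91.0653 = 4599.3167
Total cost = 4.5932 * 91.0653 = 418.2811
Profit = 4599.3167 - 418.2811 = 4181.0356

4181.0356 $


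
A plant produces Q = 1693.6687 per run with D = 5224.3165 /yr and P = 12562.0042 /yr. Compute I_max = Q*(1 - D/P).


D/P = 0.4159
1 - D/P = 0.5841
I_max = 1693.6687 * 0.5841 = 989.3017

989.3017 units


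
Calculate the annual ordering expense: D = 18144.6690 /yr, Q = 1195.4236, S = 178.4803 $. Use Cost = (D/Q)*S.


Number of orders = D/Q = 15.1784
Cost = 15.1784 * 178.4803 = 2709.0531

2709.0531 $/yr


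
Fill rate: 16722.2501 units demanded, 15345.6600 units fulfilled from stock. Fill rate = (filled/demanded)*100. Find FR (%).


FR = 15345.6600 / 16722.2501 * 100 = 91.7679

91.7679%


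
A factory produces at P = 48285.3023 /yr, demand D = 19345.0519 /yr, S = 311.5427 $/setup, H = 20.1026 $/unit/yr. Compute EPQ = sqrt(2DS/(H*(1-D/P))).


1 - D/P = 1 - 0.4006 = 0.5994
H*(1-D/P) = 12.0487
2DS = 12053619.4011
EPQ = sqrt(1000409.7447) = 1000.2049

1000.2049 units


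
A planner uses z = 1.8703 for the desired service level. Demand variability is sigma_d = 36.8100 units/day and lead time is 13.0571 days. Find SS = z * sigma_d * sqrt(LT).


sqrt(LT) = sqrt(13.0571) = 3.6135
SS = 1.8703 * 36.8100 * 3.6135 = 248.7714

248.7714 units


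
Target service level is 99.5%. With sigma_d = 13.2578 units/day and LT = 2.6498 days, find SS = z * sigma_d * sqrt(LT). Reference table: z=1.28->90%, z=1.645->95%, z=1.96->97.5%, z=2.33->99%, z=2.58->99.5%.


From the table, SL = 99.5% corresponds to z = 2.58
sqrt(LT) = sqrt(2.6498) = 1.6278
SS = 2.58 * 13.2578 * 1.6278 = 55.6798

55.6798 units


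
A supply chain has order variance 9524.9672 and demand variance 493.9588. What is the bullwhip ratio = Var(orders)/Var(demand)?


BW = 9524.9672 / 493.9588 = 19.2829

19.2829


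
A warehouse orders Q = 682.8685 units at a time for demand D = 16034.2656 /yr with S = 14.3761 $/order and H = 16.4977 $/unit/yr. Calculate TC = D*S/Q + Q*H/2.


Ordering cost = D*S/Q = 337.5616
Holding cost = Q*H/2 = 5632.8798
TC = 337.5616 + 5632.8798 = 5970.4415

5970.4415 $/yr


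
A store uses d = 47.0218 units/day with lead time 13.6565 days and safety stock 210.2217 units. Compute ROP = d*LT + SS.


d*LT = 47.0218 * 13.6565 = 642.1532
ROP = 642.1532 + 210.2217 = 852.3749

852.3749 units


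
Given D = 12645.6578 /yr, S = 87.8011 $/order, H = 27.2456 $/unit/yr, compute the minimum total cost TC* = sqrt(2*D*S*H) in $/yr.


2*D*S*H = 60501724.5825
TC* = sqrt(60501724.5825) = 7778.2855

7778.2855 $/yr


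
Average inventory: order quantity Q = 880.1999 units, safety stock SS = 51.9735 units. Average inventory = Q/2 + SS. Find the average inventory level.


Q/2 = 440.0999
Avg = 440.0999 + 51.9735 = 492.0734

492.0734 units


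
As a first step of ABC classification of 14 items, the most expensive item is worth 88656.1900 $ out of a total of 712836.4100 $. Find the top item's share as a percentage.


Top item = 88656.1900
Total = 712836.4100
Percentage = 88656.1900 / 712836.4100 * 100 = 12.4371

12.4371%


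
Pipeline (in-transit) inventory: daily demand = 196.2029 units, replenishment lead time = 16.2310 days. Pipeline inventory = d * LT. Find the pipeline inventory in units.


Pipeline = 196.2029 * 16.2310 = 3184.5693

3184.5693 units


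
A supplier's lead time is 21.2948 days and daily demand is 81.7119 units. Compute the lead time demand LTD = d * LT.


LTD = 81.7119 * 21.2948 = 1740.0386

1740.0386 units


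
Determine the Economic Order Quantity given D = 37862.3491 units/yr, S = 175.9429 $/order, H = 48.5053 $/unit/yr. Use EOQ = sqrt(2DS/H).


2*D*S = 2 * 37862.3491 * 175.9429 = 13323223.0029
2*D*S/H = 274675.6128
EOQ = sqrt(274675.6128) = 524.0950

524.0950 units


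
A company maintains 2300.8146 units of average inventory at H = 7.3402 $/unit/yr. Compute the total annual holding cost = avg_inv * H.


Cost = 2300.8146 * 7.3402 = 16888.4393

16888.4393 $/yr


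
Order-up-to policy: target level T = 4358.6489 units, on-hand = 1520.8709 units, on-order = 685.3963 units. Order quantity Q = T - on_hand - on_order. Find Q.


Inventory position = OH + OO = 1520.8709 + 685.3963 = 2206.2672
Q = 4358.6489 - 2206.2672 = 2152.3817

2152.3817 units


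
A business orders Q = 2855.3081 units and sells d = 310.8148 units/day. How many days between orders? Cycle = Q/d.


Cycle = 2855.3081 / 310.8148 = 9.1865

9.1865 days


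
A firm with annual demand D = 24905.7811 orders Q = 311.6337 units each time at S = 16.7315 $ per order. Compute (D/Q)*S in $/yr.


Number of orders = D/Q = 79.9201
Cost = 79.9201 * 16.7315 = 1337.1823

1337.1823 $/yr


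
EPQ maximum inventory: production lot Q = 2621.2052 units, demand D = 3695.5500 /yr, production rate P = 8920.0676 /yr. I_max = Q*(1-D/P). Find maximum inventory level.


D/P = 0.4143
1 - D/P = 0.5857
I_max = 2621.2052 * 0.5857 = 1535.2499

1535.2499 units


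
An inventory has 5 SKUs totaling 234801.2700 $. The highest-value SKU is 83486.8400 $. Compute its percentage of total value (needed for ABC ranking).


Top item = 83486.8400
Total = 234801.2700
Percentage = 83486.8400 / 234801.2700 * 100 = 35.5564

35.5564%


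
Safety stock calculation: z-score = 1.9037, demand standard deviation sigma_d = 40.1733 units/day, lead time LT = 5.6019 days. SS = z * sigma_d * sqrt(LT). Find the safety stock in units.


sqrt(LT) = sqrt(5.6019) = 2.3668
SS = 1.9037 * 40.1733 * 2.3668 = 181.0105

181.0105 units


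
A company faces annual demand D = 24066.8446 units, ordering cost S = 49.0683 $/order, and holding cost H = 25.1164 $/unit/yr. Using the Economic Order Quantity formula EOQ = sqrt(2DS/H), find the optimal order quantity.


2*D*S = 2 * 24066.8446 * 49.0683 = 2361838.3018
2*D*S/H = 94035.7018
EOQ = sqrt(94035.7018) = 306.6524

306.6524 units


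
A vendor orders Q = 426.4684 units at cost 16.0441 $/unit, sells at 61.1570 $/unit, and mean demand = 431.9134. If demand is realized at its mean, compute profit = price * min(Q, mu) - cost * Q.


Sales at mu = min(426.4684, 431.9134) = 426.4684
Revenue = 61.1570 * 426.4684 = 26081.5279
Total cost = 16.0441 * 426.4684 = 6842.3017
Profit = 26081.5279 - 6842.3017 = 19239.2263

19239.2263 $


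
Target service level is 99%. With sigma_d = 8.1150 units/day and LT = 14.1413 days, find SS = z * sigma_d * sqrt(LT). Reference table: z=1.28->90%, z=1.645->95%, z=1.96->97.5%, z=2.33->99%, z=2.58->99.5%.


From the table, SL = 99% corresponds to z = 2.33
sqrt(LT) = sqrt(14.1413) = 3.7605
SS = 2.33 * 8.1150 * 3.7605 = 71.1032

71.1032 units


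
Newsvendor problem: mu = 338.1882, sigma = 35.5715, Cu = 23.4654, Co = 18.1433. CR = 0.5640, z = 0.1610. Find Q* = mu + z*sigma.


CR = Cu/(Cu+Co) = 23.4654/(23.4654+18.1433) = 0.5640
z = 0.1610
Q* = 338.1882 + 0.1610 * 35.5715 = 343.9152

343.9152 units


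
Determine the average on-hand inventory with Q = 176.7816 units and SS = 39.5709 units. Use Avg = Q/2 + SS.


Q/2 = 88.3908
Avg = 88.3908 + 39.5709 = 127.9617

127.9617 units


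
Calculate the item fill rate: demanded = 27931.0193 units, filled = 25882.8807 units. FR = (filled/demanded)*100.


FR = 25882.8807 / 27931.0193 * 100 = 92.6672

92.6672%


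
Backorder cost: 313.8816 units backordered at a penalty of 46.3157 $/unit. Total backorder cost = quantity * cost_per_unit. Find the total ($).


Total = 313.8816 * 46.3157 = 14537.6460

14537.6460 $


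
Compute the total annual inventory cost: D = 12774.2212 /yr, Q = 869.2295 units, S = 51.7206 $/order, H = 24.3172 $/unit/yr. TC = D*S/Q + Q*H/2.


Ordering cost = D*S/Q = 760.0874
Holding cost = Q*H/2 = 10568.6138
TC = 760.0874 + 10568.6138 = 11328.7012

11328.7012 $/yr


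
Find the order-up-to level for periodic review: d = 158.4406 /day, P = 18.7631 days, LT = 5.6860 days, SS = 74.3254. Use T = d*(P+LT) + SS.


P + LT = 24.4491
d*(P+LT) = 158.4406 * 24.4491 = 3873.7301
T = 3873.7301 + 74.3254 = 3948.0555

3948.0555 units


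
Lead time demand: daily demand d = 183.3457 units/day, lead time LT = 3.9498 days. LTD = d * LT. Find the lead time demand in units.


LTD = 183.3457 * 3.9498 = 724.1788

724.1788 units


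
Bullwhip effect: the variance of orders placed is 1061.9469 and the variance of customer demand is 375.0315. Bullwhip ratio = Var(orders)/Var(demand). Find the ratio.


BW = 1061.9469 / 375.0315 = 2.8316

2.8316


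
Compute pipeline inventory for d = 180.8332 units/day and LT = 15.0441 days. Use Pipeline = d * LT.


Pipeline = 180.8332 * 15.0441 = 2720.4727

2720.4727 units


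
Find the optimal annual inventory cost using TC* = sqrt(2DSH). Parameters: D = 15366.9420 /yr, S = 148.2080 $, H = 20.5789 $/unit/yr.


2*D*S*H = 93737043.4275
TC* = sqrt(93737043.4275) = 9681.7893

9681.7893 $/yr


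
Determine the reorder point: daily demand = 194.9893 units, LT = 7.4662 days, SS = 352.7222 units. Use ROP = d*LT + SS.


d*LT = 194.9893 * 7.4662 = 1455.8291
ROP = 1455.8291 + 352.7222 = 1808.5513

1808.5513 units


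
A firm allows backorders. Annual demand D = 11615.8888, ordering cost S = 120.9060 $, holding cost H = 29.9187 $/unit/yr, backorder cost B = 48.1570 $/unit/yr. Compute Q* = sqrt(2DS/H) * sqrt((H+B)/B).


sqrt(2DS/H) = 306.4035
sqrt((H+B)/B) = 1.2733
Q* = 306.4035 * 1.2733 = 390.1414

390.1414 units


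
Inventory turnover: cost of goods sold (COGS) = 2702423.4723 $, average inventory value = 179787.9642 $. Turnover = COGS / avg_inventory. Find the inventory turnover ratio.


Turnover = 2702423.4723 / 179787.9642 = 15.0312

15.0312


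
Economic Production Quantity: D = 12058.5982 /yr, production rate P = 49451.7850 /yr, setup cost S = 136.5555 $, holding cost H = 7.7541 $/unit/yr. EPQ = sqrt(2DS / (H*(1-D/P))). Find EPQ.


1 - D/P = 1 - 0.2438 = 0.7562
H*(1-D/P) = 5.8633
2DS = 3293335.8130
EPQ = sqrt(561686.6640) = 749.4576

749.4576 units


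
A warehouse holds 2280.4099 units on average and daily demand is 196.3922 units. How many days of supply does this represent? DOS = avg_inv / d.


DOS = 2280.4099 / 196.3922 = 11.6115

11.6115 days


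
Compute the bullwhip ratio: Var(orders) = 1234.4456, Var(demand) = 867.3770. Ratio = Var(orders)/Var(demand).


BW = 1234.4456 / 867.3770 = 1.4232

1.4232


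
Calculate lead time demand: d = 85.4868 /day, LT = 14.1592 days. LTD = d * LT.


LTD = 85.4868 * 14.1592 = 1210.4247

1210.4247 units


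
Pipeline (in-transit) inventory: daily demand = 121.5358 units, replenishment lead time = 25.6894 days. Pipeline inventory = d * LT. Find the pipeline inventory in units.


Pipeline = 121.5358 * 25.6894 = 3122.1818

3122.1818 units


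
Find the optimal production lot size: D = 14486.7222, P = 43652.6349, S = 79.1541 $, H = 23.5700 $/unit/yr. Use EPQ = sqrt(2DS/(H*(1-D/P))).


1 - D/P = 1 - 0.3319 = 0.6681
H*(1-D/P) = 15.7480
2DS = 2293366.9154
EPQ = sqrt(145629.3302) = 381.6141

381.6141 units


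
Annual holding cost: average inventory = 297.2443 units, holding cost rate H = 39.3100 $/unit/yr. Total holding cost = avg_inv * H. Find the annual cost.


Cost = 297.2443 * 39.3100 = 11684.6734

11684.6734 $/yr


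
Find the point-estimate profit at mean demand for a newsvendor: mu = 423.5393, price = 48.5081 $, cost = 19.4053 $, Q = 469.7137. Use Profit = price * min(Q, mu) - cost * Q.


Sales at mu = min(469.7137, 423.5393) = 423.5393
Revenue = 48.5081 * 423.5393 = 20545.0867
Total cost = 19.4053 * 469.7137 = 9114.9353
Profit = 20545.0867 - 9114.9353 = 11430.1515

11430.1515 $


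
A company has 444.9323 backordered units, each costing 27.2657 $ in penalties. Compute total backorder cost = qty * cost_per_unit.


Total = 444.9323 * 27.2657 = 12131.3906

12131.3906 $


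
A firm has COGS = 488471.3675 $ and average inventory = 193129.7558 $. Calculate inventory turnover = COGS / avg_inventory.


Turnover = 488471.3675 / 193129.7558 = 2.5292

2.5292


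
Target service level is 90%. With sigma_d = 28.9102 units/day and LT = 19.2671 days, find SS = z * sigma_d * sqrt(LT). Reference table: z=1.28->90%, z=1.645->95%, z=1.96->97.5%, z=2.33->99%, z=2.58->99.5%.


From the table, SL = 90% corresponds to z = 1.28
sqrt(LT) = sqrt(19.2671) = 4.3894
SS = 1.28 * 28.9102 * 4.3894 = 162.4311

162.4311 units


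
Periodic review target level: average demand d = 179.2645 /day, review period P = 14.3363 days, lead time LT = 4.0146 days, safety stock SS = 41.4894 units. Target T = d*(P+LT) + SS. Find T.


P + LT = 18.3509
d*(P+LT) = 179.2645 * 18.3509 = 3289.6649
T = 3289.6649 + 41.4894 = 3331.1543

3331.1543 units


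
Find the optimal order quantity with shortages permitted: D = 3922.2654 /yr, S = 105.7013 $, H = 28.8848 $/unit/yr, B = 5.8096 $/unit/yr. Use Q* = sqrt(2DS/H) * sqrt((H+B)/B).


sqrt(2DS/H) = 169.4295
sqrt((H+B)/B) = 2.4437
Q* = 169.4295 * 2.4437 = 414.0431

414.0431 units


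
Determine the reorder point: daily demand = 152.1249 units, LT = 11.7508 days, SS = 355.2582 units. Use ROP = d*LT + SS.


d*LT = 152.1249 * 11.7508 = 1787.5893
ROP = 1787.5893 + 355.2582 = 2142.8475

2142.8475 units


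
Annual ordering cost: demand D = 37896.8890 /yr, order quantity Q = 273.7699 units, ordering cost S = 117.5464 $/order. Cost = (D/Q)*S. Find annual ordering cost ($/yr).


Number of orders = D/Q = 138.4261
Cost = 138.4261 * 117.5464 = 16271.4852

16271.4852 $/yr


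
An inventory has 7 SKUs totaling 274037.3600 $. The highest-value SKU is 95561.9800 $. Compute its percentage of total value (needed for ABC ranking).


Top item = 95561.9800
Total = 274037.3600
Percentage = 95561.9800 / 274037.3600 * 100 = 34.8719

34.8719%


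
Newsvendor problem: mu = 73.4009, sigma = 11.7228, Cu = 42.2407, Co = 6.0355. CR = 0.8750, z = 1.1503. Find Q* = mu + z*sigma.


CR = Cu/(Cu+Co) = 42.2407/(42.2407+6.0355) = 0.8750
z = 1.1503
Q* = 73.4009 + 1.1503 * 11.7228 = 86.8856

86.8856 units


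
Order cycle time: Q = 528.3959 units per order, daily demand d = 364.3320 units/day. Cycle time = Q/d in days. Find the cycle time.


Cycle = 528.3959 / 364.3320 = 1.4503

1.4503 days


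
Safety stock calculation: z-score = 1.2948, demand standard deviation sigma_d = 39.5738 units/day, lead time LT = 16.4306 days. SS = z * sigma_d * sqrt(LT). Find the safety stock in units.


sqrt(LT) = sqrt(16.4306) = 4.0535
SS = 1.2948 * 39.5738 * 4.0535 = 207.7003

207.7003 units


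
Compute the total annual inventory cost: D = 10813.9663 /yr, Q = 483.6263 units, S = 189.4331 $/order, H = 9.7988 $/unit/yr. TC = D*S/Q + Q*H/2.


Ordering cost = D*S/Q = 4235.7563
Holding cost = Q*H/2 = 2369.4787
TC = 4235.7563 + 2369.4787 = 6605.2350

6605.2350 $/yr


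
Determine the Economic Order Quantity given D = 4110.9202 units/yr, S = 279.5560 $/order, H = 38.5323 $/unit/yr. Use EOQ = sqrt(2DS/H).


2*D*S = 2 * 4110.9202 * 279.5560 = 2298464.8149
2*D*S/H = 59650.3405
EOQ = sqrt(59650.3405) = 244.2342

244.2342 units


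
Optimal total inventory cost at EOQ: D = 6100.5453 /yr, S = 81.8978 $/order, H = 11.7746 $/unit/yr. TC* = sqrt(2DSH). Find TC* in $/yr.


2*D*S*H = 11765680.4784
TC* = sqrt(11765680.4784) = 3430.1138

3430.1138 $/yr


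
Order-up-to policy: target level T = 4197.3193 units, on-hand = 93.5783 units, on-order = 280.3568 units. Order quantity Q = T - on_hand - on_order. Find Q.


Inventory position = OH + OO = 93.5783 + 280.3568 = 373.9351
Q = 4197.3193 - 373.9351 = 3823.3842

3823.3842 units


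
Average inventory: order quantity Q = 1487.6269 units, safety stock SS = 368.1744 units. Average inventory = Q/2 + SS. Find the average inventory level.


Q/2 = 743.8134
Avg = 743.8134 + 368.1744 = 1111.9878

1111.9878 units


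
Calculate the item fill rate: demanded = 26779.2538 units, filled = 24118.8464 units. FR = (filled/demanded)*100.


FR = 24118.8464 / 26779.2538 * 100 = 90.0654

90.0654%


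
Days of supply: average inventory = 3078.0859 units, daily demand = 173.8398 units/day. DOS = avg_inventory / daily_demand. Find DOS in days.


DOS = 3078.0859 / 173.8398 = 17.7065

17.7065 days


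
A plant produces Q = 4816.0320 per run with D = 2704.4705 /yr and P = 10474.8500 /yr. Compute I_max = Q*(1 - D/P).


D/P = 0.2582
1 - D/P = 0.7418
I_max = 4816.0320 * 0.7418 = 3572.5950

3572.5950 units


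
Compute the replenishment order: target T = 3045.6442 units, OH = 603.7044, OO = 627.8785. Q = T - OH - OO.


Inventory position = OH + OO = 603.7044 + 627.8785 = 1231.5829
Q = 3045.6442 - 1231.5829 = 1814.0613

1814.0613 units


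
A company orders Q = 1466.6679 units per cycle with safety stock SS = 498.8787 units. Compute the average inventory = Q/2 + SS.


Q/2 = 733.3339
Avg = 733.3339 + 498.8787 = 1232.2126

1232.2126 units


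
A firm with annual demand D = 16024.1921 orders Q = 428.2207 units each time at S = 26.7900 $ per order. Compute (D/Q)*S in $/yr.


Number of orders = D/Q = 37.4204
Cost = 37.4204 * 26.7900 = 1002.4927

1002.4927 $/yr


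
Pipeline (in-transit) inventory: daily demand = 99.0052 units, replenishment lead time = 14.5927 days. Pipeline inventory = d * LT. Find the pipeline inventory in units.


Pipeline = 99.0052 * 14.5927 = 1444.7532

1444.7532 units


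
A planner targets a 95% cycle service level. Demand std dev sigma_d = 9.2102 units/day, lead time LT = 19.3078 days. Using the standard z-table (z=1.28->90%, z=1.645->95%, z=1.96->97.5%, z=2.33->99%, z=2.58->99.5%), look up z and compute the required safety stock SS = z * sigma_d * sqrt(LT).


From the table, SL = 95% corresponds to z = 1.645
sqrt(LT) = sqrt(19.3078) = 4.3941
SS = 1.645 * 9.2102 * 4.3941 = 66.5735

66.5735 units


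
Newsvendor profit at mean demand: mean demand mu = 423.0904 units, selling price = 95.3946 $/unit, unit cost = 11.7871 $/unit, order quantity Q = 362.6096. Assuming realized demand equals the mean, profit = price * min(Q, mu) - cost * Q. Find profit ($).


Sales at mu = min(362.6096, 423.0904) = 362.6096
Revenue = 95.3946 * 362.6096 = 34590.9977
Total cost = 11.7871 * 362.6096 = 4274.1156
Profit = 34590.9977 - 4274.1156 = 30316.8821

30316.8821 $


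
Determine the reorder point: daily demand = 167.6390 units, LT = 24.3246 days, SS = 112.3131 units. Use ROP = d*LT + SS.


d*LT = 167.6390 * 24.3246 = 4077.7516
ROP = 4077.7516 + 112.3131 = 4190.0647

4190.0647 units
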